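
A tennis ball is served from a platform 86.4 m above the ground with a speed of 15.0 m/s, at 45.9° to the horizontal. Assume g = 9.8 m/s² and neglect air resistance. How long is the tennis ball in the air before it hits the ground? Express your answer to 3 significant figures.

Vertical component: v_y = 15.0 sin 45.9° = 10.77 m/s.
Taking up as positive with launch at y = 86.4 m, landing at y = 0: 0 = 86.4 + 10.77 t − ½(9.8) t².
Solving 4.900 t² − 10.77 t − 86.4 = 0 gives t = [10.77 + √(10.77² + 4·4.900·86.4)] / 9.800 = 5.44 s.

5.44 s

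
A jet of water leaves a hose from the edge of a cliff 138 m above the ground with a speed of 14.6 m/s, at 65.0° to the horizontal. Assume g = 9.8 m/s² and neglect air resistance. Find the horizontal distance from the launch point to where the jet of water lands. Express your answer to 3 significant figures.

Components: v_x = 14.6 cos 65.0° = 6.170 m/s, v_y = 14.6 sin 65.0° = 13.23 m/s.
Vertical: 0 = 138 + 13.23 t − ½(9.8) t² ⇒ 4.900 t² − 13.23 t − 138 = 0.
t = [13.23 + √(175.0 + 2705)] / 9.800 = 6.826 s.
Horizontal: R = v_x · t = 6.170 × 6.826 = 42.1 m.

42.1 m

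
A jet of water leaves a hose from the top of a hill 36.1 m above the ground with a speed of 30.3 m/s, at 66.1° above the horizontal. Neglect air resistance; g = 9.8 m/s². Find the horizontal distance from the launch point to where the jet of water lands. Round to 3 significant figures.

82.8 m

Components: v_x = 30.3 cos 66.1° = 12.28 m/s, v_y = 30.3 sin 66.1° = 27.70 m/s.
Vertical: 0 = 36.1 + 27.70 t − ½(9.8) t² ⇒ 4.900 t² − 27.70 t − 36.1 = 0.
t = [27.70 + √(767.3 + 707.6)] / 9.800 = 6.745 s.
Horizontal: R = v_x · t = 12.28 × 6.745 = 82.8 m.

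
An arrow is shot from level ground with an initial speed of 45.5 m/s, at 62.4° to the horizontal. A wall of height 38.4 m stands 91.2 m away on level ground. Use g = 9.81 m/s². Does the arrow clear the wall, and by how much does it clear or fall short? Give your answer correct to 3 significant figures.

v_x = 45.5 cos 62.4° = 21.08 m/s; v_y0 = 45.5 sin 62.4° = 40.32 m/s.
Time to reach the wall: t = 91.2 / 21.08 = 4.326 s.
Height at that point: y = 40.32×4.326 − 4.905×4.326² = 82.63 m.
That is 82.63 − 38.4 = 44.2 m above the top of the wall, so the arrow clears it.

Yes — it clears the wall by 44.2 m.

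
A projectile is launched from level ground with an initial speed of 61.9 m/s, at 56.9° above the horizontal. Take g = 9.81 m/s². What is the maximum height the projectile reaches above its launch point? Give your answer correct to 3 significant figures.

Vertical component of launch velocity: v_y = 61.9 sin 56.9° = 51.85 m/s.
At the highest point the vertical velocity is zero, so v_y² = 2 g h_max.
h_max = (51.85)² / (2 × 9.81) = 2688 / 19.62 = 137 m.

137 m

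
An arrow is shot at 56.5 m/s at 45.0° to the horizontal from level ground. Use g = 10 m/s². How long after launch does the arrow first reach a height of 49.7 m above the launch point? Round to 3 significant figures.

1.54 s

v_y0 = 56.5 sin 45.0° = 39.95 m/s.
Set y = v_y0 t − ½ g t² = 49.7: 5.000 t² − 39.95 t + 49.7 = 0.
t = [39.95 ± √(1596 − 994.0)] / 10 = (39.95 ± 24.54) / 10, giving t = 1.54 s or t = 6.45 s.
The arrow is on the way up at the first time, so t = 1.54 s.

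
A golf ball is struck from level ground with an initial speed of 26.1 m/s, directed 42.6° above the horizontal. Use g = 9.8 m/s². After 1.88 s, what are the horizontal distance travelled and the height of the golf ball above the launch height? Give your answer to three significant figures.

x = 36.1 m, y = 15.9 m

v_x = 26.1 cos 42.6° = 19.21 m/s; v_y0 = 26.1 sin 42.6° = 17.67 m/s.
x = v_x t = 19.21 × 1.88 = 36.1 m.
y = v_y0 t − ½ g t² = 17.67×1.88 − 4.900×1.88² = 15.9 m.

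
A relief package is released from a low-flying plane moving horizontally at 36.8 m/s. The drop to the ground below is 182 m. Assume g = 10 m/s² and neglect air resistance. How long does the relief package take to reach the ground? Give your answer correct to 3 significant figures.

The horizontal speed doesn't affect the fall. With v_y0 = 0, h = ½ g t².
t = √(2 × 182 / 10) = √36.40 = 6.03 s.

6.03 s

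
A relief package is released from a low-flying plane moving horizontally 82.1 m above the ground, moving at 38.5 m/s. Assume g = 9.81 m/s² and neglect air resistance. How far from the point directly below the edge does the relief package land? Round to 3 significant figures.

158 m

Initial vertical velocity is zero, so the fall time comes from h = ½ g t²: t = √(2 × 82.1 / 9.81) = 4.091 s.
Horizontal motion is uniform at 38.5 m/s, so x = 38.5 × 4.091 = 158 m.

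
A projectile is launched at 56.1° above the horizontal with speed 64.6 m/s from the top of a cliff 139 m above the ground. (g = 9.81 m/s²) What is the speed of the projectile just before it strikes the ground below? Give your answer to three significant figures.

83.1 m/s

v_x = 64.6 cos 56.1° = 36.03 m/s is unchanged throughout.
For the vertical component, v_y² = v_y0² + 2 g h = (53.62)² + 2×9.81×139 = 5602, so |v_y| = 74.85 m/s.
Impact speed = √(v_x² + v_y²) = √(1298 + 5602) = 83.1 m/s.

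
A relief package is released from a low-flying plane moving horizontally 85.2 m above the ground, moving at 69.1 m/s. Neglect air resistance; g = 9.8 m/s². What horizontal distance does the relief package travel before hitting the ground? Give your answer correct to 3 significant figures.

Initial vertical velocity is zero, so the fall time comes from h = ½ g t²: t = √(2 × 85.2 / 9.8) = 4.170 s.
Horizontal motion is uniform at 69.1 m/s, so x = 69.1 × 4.170 = 288 m.

288 m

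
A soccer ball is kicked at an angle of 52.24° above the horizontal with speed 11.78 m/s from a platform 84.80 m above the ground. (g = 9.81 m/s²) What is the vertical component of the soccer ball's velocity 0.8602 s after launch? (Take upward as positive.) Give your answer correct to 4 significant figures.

Initial vertical component: v_y0 = 11.78 sin 52.24° = 9.3131 m/s.
v_y(t) = v_y0 − g t = 9.3131 − 9.81 × 0.8602 = 0.8745 m/s.

0.8745 m/s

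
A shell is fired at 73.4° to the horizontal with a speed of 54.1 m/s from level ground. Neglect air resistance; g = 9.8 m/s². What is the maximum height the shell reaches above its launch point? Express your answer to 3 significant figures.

Vertical component of launch velocity: v_y = 54.1 sin 73.4° = 51.85 m/s.
At the highest point the vertical velocity is zero, so v_y² = 2 g h_max.
h_max = (51.85)² / (2 × 9.8) = 2688 / 19.60 = 137 m.

137 m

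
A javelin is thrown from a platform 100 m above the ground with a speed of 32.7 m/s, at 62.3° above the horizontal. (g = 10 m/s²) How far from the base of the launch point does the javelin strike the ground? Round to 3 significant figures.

Components: v_x = 32.7 cos 62.3° = 15.20 m/s, v_y = 32.7 sin 62.3° = 28.95 m/s.
Vertical: 0 = 100 + 28.95 t − ½(10) t² ⇒ 5.000 t² − 28.95 t − 100 = 0.
t = [28.95 + √(838.1 + 2000)] / 10.00 = 8.222 s.
Horizontal: R = v_x · t = 15.20 × 8.222 = 125 m.

125 m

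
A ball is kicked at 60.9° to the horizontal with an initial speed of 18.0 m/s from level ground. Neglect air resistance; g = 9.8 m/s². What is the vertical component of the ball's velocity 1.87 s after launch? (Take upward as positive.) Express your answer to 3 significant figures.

Initial vertical component: v_y0 = 18.0 sin 60.9° = 15.73 m/s.
v_y(t) = v_y0 − g t = 15.73 − 9.8 × 1.87 = -2.60 m/s.

-2.60 m/s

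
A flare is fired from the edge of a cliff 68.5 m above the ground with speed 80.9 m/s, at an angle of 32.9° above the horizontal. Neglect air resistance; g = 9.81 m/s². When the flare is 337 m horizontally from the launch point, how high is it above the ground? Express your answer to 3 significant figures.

v_x = 80.9 cos 32.9° = 67.93 m/s, v_y0 = 80.9 sin 32.9° = 43.94 m/s.
Time to reach x = 337 m: t = x / v_x = 337 / 67.93 = 4.961 s.
y = 68.5 + v_y0 t − ½ g t² = 68.5 + 43.94×4.961 − 4.905×4.961² = 166 m.

166 m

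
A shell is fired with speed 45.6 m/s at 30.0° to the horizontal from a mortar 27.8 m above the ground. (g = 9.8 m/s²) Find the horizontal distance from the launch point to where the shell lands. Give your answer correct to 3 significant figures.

Components: v_x = 45.6 cos 30.0° = 39.49 m/s, v_y = 45.6 sin 30.0° = 22.80 m/s.
Vertical: 0 = 27.8 + 22.80 t − ½(9.8) t² ⇒ 4.900 t² − 22.80 t − 27.8 = 0.
t = [22.80 + √(519.8 + 544.9)] / 9.800 = 5.656 s.
Horizontal: R = v_x · t = 39.49 × 5.656 = 223 m.

223 m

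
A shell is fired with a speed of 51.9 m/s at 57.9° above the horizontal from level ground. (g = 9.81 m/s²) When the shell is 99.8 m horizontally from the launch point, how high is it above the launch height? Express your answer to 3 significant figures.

94.9 m

v_x = 51.9 cos 57.9° = 27.58 m/s, v_y0 = 51.9 sin 57.9° = 43.97 m/s.
Time to reach x = 99.8 m: t = x / v_x = 99.8 / 27.58 = 3.619 s.
y = v_y0 t − ½ g t² = 43.97×3.619 − 4.905×3.619² = 94.9 m.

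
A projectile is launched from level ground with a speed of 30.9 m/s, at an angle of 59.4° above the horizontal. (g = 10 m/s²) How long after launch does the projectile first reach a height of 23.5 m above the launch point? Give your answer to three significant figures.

v_y0 = 30.9 sin 59.4° = 26.60 m/s.
Set y = v_y0 t − ½ g t² = 23.5: 5.000 t² − 26.60 t + 23.5 = 0.
t = [26.60 ± √(707.6 − 470.0)] / 10 = (26.60 ± 15.41) / 10, giving t = 1.12 s or t = 4.20 s.
The projectile is on the way up at the first time, so t = 1.12 s.

1.12 s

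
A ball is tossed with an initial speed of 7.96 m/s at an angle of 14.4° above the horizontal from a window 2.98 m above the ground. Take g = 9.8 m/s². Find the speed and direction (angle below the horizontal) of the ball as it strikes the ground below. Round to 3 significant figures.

11.0 m/s at 45.7° below the horizontal

v_x = 7.96 cos 14.4° = 7.710 m/s (constant).
|v_y| at impact = √((1.980)² + 2×9.8×2.98) = 7.895 m/s.
Speed = √(7.710² + 7.895²) = 11.0 m/s; angle = arctan(7.895/7.710) = 45.7° below horizontal.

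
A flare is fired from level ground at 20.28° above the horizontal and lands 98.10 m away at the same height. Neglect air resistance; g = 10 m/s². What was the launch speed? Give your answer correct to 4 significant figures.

38.84 m/s

On level ground, R = v₀² sin(2θ) / g, so v₀ = √(R g / sin 2θ).
sin(2 × 20.28°) = 0.6502.
v₀ = √(98.10 × 10 / 0.6502) = √1508.8 = 38.84 m/s.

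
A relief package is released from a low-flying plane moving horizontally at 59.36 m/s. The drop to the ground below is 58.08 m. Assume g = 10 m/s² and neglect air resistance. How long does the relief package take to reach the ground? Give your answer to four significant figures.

The horizontal speed doesn't affect the fall. With v_y0 = 0, h = ½ g t².
t = √(2 × 58.08 / 10) = √11.616 = 3.408 s.

3.408 s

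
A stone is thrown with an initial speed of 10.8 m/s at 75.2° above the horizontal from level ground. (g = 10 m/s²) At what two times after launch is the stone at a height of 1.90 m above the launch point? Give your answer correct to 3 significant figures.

0.201 s and 1.89 s

v_y0 = 10.8 sin 75.2° = 10.44 m/s.
Set y = v_y0 t − ½ g t² = 1.90: 5.000 t² − 10.44 t + 1.90 = 0.
t = [10.44 ± √(109.0 − 38.00)] / 10 = (10.44 ± 8.426) / 10, giving t = 0.201 s or t = 1.89 s.
So the stone is at 1.90 m at t = 0.201 s (rising) and t = 1.89 s (falling).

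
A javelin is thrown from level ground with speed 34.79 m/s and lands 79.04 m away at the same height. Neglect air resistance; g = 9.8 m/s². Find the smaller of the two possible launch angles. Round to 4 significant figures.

19.90°

Level-ground range: R = v₀² sin(2θ)/g ⇒ sin 2θ = R g / v₀² = 79.04×9.8/34.79² = 0.6400.
2θ = arcsin(0.6400) = 39.792° or 180° − 39.792° = 140.208°.
So θ = 19.90° or θ = 70.10°.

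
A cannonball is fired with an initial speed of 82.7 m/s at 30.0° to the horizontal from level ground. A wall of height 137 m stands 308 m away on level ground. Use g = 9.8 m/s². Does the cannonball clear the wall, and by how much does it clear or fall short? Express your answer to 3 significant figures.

No — it falls 49.8 m short of clearing the wall.

v_x = 82.7 cos 30.0° = 71.62 m/s; v_y0 = 82.7 sin 30.0° = 41.35 m/s.
Time to reach the wall: t = 308 / 71.62 = 4.300 s.
Height at that point: y = 41.35×4.300 − 4.900×4.300² = 87.20 m.
That is 137 − 87.20 = 49.8 m below the top of the wall, so the cannonball does not clear it.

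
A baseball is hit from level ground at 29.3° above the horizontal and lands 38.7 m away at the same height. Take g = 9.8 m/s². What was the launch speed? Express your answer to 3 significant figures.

21.1 m/s

On level ground, R = v₀² sin(2θ) / g, so v₀ = √(R g / sin 2θ).
sin(2 × 29.3°) = 0.8536.
v₀ = √(38.7 × 9.8 / 0.8536) = √444.3 = 21.1 m/s.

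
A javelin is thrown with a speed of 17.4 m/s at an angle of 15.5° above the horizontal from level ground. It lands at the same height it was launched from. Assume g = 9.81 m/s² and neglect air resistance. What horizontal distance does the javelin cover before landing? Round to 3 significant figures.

For level ground, R = v₀² sin(2θ) / g.
sin(2 × 15.5°) = sin 31.00° = 0.5150.
R = (17.4)² × 0.5150 / 9.81 = 15.9 m.

15.9 m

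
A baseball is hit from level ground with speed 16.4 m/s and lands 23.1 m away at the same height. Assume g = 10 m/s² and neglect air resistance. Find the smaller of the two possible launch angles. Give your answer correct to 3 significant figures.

29.6°

Level-ground range: R = v₀² sin(2θ)/g ⇒ sin 2θ = R g / v₀² = 23.1×10/16.4² = 0.8589.
2θ = arcsin(0.8589) = 59.19° or 180° − 59.19° = 120.81°.
So θ = 29.6° or θ = 60.4°.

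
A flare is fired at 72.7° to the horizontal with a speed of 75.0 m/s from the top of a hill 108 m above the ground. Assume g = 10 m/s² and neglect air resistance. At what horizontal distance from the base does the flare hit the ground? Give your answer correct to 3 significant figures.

350 m

Components: v_x = 75.0 cos 72.7° = 22.30 m/s, v_y = 75.0 sin 72.7° = 71.61 m/s.
Vertical: 0 = 108 + 71.61 t − ½(10) t² ⇒ 5.000 t² − 71.61 t − 108 = 0.
t = [71.61 + √(5128 + 2160)] / 10.00 = 15.70 s.
Horizontal: R = v_x · t = 22.30 × 15.70 = 350 m.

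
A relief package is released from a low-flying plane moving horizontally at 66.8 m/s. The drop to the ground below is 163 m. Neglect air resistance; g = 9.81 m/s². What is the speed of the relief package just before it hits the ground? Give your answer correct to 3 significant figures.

87.5 m/s

Fall time: t = √(2 × 163 / 9.81) = 5.765 s.
At impact: v_x = 66.8 m/s (unchanged), v_y = g t = 9.81 × 5.765 = 56.55 m/s.
Speed = √(v_x² + v_y²) = √(4462 + 3198) = 87.5 m/s.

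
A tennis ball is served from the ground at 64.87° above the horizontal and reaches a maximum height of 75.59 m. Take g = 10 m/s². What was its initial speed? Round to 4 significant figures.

At maximum height v_y = 0, so (v₀ sin θ)² = 2 g H.
v₀ sin 64.87° = √(2 × 10 × 75.59) = 38.882 m/s.
v₀ = 38.882 / sin 64.87° = 38.882 / 0.9053 = 42.95 m/s.

42.95 m/s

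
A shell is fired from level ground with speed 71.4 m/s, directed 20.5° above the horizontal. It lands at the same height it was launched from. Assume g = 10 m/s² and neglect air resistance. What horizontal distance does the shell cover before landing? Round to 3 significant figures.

Components: v_x = 71.4 cos 20.5° = 66.88 m/s, v_y = 71.4 sin 20.5° = 25.00 m/s.
Time of flight (same landing height): t = 2 v_y / g = 2 × 25.00 / 10 = 5.000 s.
Range: R = v_x · t = 66.88 × 5.000 = 334 m.

334 m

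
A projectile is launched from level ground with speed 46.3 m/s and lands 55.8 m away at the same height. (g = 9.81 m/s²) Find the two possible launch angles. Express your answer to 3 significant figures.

Level-ground range: R = v₀² sin(2θ)/g ⇒ sin 2θ = R g / v₀² = 55.8×9.81/46.3² = 0.2554.
2θ = arcsin(0.2554) = 14.80° or 180° − 14.80° = 165.20°.
So θ = 7.40° or θ = 82.6°.

7.40° and 82.6°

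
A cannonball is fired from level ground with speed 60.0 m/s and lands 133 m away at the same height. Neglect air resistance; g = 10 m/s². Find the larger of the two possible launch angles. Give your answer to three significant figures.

Level-ground range: R = v₀² sin(2θ)/g ⇒ sin 2θ = R g / v₀² = 133×10/60.0² = 0.3694.
2θ = arcsin(0.3694) = 21.68° or 180° − 21.68° = 158.32°.
So θ = 10.8° or θ = 79.2°.

79.2°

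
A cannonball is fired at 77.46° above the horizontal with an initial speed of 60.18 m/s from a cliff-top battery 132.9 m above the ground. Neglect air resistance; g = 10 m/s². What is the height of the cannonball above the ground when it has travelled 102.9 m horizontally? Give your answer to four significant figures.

285.4 m

v_x = 60.18 cos 77.46° = 13.066 m/s, v_y0 = 60.18 sin 77.46° = 58.744 m/s.
Time to reach x = 102.9 m: t = x / v_x = 102.9 / 13.066 = 7.8754 s.
y = 132.9 + v_y0 t − ½ g t² = 132.9 + 58.744×7.8754 − 5.000×7.8754² = 285.4 m.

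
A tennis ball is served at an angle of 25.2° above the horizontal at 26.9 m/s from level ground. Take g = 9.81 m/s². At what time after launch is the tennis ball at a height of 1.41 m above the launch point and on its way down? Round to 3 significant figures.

2.20 s

v_y0 = 26.9 sin 25.2° = 11.45 m/s.
Set y = v_y0 t − ½ g t² = 1.41: 4.905 t² − 11.45 t + 1.41 = 0.
t = [11.45 ± √(131.1 − 27.66)] / 9.81 = (11.45 ± 10.17) / 9.81, giving t = 0.130 s or t = 2.20 s.
On the way down corresponds to the larger root: t = 2.20 s.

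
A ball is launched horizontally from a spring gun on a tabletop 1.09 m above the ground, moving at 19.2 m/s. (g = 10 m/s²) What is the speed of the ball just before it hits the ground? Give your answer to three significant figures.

19.8 m/s

Fall time: t = √(2 × 1.09 / 10) = 0.4669 s.
At impact: v_x = 19.2 m/s (unchanged), v_y = g t = 10 × 0.4669 = 4.669 m/s.
Speed = √(v_x² + v_y²) = √(368.6 + 21.80) = 19.8 m/s.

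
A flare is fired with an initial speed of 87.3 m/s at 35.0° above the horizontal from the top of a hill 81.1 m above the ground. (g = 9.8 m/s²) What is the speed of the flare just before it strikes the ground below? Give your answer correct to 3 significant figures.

v_x = 87.3 cos 35.0° = 71.51 m/s is unchanged throughout.
For the vertical component, v_y² = v_y0² + 2 g h = (50.07)² + 2×9.8×81.1 = 4097, so |v_y| = 64.01 m/s.
Impact speed = √(v_x² + v_y²) = √(5114 + 4097) = 96.0 m/s.

96.0 m/s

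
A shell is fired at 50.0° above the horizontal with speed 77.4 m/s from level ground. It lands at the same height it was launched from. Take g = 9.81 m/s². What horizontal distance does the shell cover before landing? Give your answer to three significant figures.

For level ground, R = v₀² sin(2θ) / g.
sin(2 × 50.0°) = sin 100.0° = 0.9848.
R = (77.4)² × 0.9848 / 9.81 = 601 m.

601 m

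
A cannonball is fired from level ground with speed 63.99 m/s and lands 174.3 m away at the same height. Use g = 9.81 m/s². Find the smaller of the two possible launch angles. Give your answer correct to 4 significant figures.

Level-ground range: R = v₀² sin(2θ)/g ⇒ sin 2θ = R g / v₀² = 174.3×9.81/63.99² = 0.4176.
2θ = arcsin(0.4176) = 24.683° or 180° − 24.683° = 155.317°.
So θ = 12.34° or θ = 77.66°.

12.34°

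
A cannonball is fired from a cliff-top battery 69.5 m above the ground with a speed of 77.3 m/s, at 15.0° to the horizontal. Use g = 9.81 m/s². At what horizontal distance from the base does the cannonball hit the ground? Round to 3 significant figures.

Components: v_x = 77.3 cos 15.0° = 74.67 m/s, v_y = 77.3 sin 15.0° = 20.01 m/s.
Vertical: 0 = 69.5 + 20.01 t − ½(9.81) t² ⇒ 4.905 t² − 20.01 t − 69.5 = 0.
t = [20.01 + √(400.4 + 1364)] / 9.810 = 6.322 s.
Horizontal: R = v_x · t = 74.67 × 6.322 = 472 m.

472 m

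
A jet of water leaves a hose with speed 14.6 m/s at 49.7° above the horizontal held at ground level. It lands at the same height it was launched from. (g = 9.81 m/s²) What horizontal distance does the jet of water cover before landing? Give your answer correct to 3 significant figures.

21.4 m

For level ground, R = v₀² sin(2θ) / g.
sin(2 × 49.7°) = sin 99.40° = 0.9866.
R = (14.6)² × 0.9866 / 9.81 = 21.4 m.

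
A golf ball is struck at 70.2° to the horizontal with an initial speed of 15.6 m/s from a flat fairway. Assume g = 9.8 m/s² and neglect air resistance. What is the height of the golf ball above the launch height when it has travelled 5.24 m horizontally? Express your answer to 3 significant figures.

9.74 m

v_x = 15.6 cos 70.2° = 5.284 m/s, v_y0 = 15.6 sin 70.2° = 14.68 m/s.
Time to reach x = 5.24 m: t = x / v_x = 5.24 / 5.284 = 0.9917 s.
y = v_y0 t − ½ g t² = 14.68×0.9917 − 4.900×0.9917² = 9.74 m.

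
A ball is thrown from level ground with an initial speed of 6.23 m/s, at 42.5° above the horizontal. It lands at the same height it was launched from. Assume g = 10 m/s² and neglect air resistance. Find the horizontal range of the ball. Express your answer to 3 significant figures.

For level ground, R = v₀² sin(2θ) / g.
sin(2 × 42.5°) = sin 85.00° = 0.9962.
R = (6.23)² × 0.9962 / 10 = 3.87 m.

3.87 m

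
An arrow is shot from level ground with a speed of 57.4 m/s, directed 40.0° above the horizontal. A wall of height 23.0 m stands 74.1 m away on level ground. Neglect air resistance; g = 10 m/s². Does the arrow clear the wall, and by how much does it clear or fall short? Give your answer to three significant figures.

Yes — it clears the wall by 25.0 m.

v_x = 57.4 cos 40.0° = 43.97 m/s; v_y0 = 57.4 sin 40.0° = 36.90 m/s.
Time to reach the wall: t = 74.1 / 43.97 = 1.685 s.
Height at that point: y = 36.90×1.685 − 5.000×1.685² = 47.98 m.
That is 47.98 − 23.0 = 25.0 m above the top of the wall, so the arrow clears it.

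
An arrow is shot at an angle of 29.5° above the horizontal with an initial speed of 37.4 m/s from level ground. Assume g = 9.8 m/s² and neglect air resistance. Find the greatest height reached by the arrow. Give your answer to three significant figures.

Vertical component of launch velocity: v_y = 37.4 sin 29.5° = 18.42 m/s.
At the highest point the vertical velocity is zero, so v_y² = 2 g h_max.
h_max = (18.42)² / (2 × 9.8) = 339.3 / 19.60 = 17.3 m.

17.3 m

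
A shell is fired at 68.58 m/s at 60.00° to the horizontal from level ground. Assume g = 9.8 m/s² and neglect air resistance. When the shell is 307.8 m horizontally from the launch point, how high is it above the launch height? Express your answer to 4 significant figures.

v_x = 68.58 cos 60.00° = 34.290 m/s, v_y0 = 68.58 sin 60.00° = 59.392 m/s.
Time to reach x = 307.8 m: t = x / v_x = 307.8 / 34.290 = 8.9764 s.
y = v_y0 t − ½ g t² = 59.392×8.9764 − 4.900×8.9764² = 138.3 m.

138.3 m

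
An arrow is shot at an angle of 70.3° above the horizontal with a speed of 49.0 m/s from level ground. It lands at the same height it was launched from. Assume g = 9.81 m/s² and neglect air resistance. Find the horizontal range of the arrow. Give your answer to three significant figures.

For level ground, R = v₀² sin(2θ) / g.
sin(2 × 70.3°) = sin 140.6° = 0.6347.
R = (49.0)² × 0.6347 / 9.81 = 155 m.

155 m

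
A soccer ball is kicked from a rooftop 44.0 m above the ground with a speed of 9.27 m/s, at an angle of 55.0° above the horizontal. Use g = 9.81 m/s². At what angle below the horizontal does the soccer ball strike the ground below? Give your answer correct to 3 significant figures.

v_x = 9.27 cos 55.0° = 5.317 m/s.
At impact |v_y| = √(v_y0² + 2 g h) = √(7.594² + 2×9.81×44.0) = 30.35 m/s.
Angle below horizontal = arctan(|v_y| / v_x) = arctan(30.35 / 5.317) = 80.1°.

80.1°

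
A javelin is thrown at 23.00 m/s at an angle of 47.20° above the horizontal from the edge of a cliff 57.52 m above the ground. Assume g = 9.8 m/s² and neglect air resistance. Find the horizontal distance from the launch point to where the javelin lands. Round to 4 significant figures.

Components: v_x = 23.00 cos 47.20° = 15.627 m/s, v_y = 23.00 sin 47.20° = 16.876 m/s.
Vertical: 0 = 57.52 + 16.876 t − ½(9.8) t² ⇒ 4.900 t² − 16.876 t − 57.52 = 0.
t = [16.876 + √(284.80 + 1127.4)] / 9.800 = 5.5567 s.
Horizontal: R = v_x · t = 15.627 × 5.5567 = 86.83 m.

86.83 m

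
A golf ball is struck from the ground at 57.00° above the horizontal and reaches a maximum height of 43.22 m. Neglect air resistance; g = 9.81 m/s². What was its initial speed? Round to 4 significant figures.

34.72 m/s

At maximum height v_y = 0, so (v₀ sin θ)² = 2 g H.
v₀ sin 57.00° = √(2 × 9.81 × 43.22) = 29.120 m/s.
v₀ = 29.120 / sin 57.00° = 29.120 / 0.8387 = 34.72 m/s.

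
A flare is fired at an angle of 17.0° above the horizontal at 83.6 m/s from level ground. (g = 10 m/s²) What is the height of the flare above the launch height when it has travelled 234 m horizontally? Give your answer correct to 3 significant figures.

v_x = 83.6 cos 17.0° = 79.95 m/s, v_y0 = 83.6 sin 17.0° = 24.44 m/s.
Time to reach x = 234 m: t = x / v_x = 234 / 79.95 = 2.927 s.
y = v_y0 t − ½ g t² = 24.44×2.927 − 5.000×2.927² = 28.7 m.

28.7 m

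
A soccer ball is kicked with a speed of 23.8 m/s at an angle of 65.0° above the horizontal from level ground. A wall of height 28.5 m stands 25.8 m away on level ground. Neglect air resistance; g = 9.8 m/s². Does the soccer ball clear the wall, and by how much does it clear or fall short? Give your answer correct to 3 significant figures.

v_x = 23.8 cos 65.0° = 10.06 m/s; v_y0 = 23.8 sin 65.0° = 21.57 m/s.
Time to reach the wall: t = 25.8 / 10.06 = 2.565 s.
Height at that point: y = 21.57×2.565 − 4.900×2.565² = 23.09 m.
That is 28.5 − 23.09 = 5.41 m below the top of the wall, so the soccer ball does not clear it.

No — it falls 5.41 m short of clearing the wall.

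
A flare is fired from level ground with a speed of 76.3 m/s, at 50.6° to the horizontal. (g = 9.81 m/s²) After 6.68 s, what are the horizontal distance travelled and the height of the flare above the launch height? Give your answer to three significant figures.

x = 324 m, y = 175 m

v_x = 76.3 cos 50.6° = 48.43 m/s; v_y0 = 76.3 sin 50.6° = 58.96 m/s.
x = v_x t = 48.43 × 6.68 = 324 m.
y = v_y0 t − ½ g t² = 58.96×6.68 − 4.905×6.68² = 175 m.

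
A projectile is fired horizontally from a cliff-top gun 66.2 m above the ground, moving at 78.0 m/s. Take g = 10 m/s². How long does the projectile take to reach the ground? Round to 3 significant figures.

3.64 s

The horizontal speed doesn't affect the fall. With v_y0 = 0, h = ½ g t².
t = √(2 × 66.2 / 10) = √13.24 = 3.64 s.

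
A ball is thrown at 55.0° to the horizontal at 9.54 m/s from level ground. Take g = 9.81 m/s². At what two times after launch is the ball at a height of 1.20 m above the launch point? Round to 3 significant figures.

v_y0 = 9.54 sin 55.0° = 7.815 m/s.
Set y = v_y0 t − ½ g t² = 1.20: 4.905 t² − 7.815 t + 1.20 = 0.
t = [7.815 ± √(61.07 − 23.54)] / 9.81 = (7.815 ± 6.126) / 9.81, giving t = 0.172 s or t = 1.42 s.
So the ball is at 1.20 m at t = 0.172 s (rising) and t = 1.42 s (falling).

0.172 s and 1.42 s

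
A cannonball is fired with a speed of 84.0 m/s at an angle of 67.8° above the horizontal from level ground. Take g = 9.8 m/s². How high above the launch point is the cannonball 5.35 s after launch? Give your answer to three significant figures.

v_y0 = 84.0 sin 67.8° = 77.77 m/s.
y(t) = v_y0 t − ½ g t² = 77.77×5.35 − 4.900×5.35² = 276 m.

276 m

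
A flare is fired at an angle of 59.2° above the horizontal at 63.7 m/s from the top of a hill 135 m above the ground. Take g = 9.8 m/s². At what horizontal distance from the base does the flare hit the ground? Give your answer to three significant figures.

432 m

Components: v_x = 63.7 cos 59.2° = 32.62 m/s, v_y = 63.7 sin 59.2° = 54.72 m/s.
Vertical: 0 = 135 + 54.72 t − ½(9.8) t² ⇒ 4.900 t² − 54.72 t − 135 = 0.
t = [54.72 + √(2994 + 2646)] / 9.800 = 13.25 s.
Horizontal: R = v_x · t = 32.62 × 13.25 = 432 m.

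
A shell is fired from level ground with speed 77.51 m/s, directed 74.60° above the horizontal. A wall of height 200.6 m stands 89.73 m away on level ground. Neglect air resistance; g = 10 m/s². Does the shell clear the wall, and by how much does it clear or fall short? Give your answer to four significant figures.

v_x = 77.51 cos 74.60° = 20.583 m/s; v_y0 = 77.51 sin 74.60° = 74.727 m/s.
Time to reach the wall: t = 89.73 / 20.583 = 4.3594 s.
Height at that point: y = 74.727×4.3594 − 5.000×4.3594² = 230.74 m.
That is 230.74 − 200.6 = 30.14 m above the top of the wall, so the shell clears it.

Yes — it clears the wall by 30.14 m.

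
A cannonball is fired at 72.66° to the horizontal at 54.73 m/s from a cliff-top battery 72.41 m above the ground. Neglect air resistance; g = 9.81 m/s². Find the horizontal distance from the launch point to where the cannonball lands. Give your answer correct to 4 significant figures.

Components: v_x = 54.73 cos 72.66° = 16.312 m/s, v_y = 54.73 sin 72.66° = 52.243 m/s.
Vertical: 0 = 72.41 + 52.243 t − ½(9.81) t² ⇒ 4.905 t² − 52.243 t − 72.41 = 0.
t = [52.243 + √(2729.3 + 1420.7)] / 9.810 = 11.892 s.
Horizontal: R = v_x · t = 16.312 × 11.892 = 194.0 m.

194.0 m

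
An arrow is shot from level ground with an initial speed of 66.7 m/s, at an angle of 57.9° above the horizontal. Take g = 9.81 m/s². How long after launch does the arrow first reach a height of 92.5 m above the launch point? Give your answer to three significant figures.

1.98 s

v_y0 = 66.7 sin 57.9° = 56.50 m/s.
Set y = v_y0 t − ½ g t² = 92.5: 4.905 t² − 56.50 t + 92.5 = 0.
t = [56.50 ± √(3192 − 1815)] / 9.81 = (56.50 ± 37.11) / 9.81, giving t = 1.98 s or t = 9.54 s.
The arrow is on the way up at the first time, so t = 1.98 s.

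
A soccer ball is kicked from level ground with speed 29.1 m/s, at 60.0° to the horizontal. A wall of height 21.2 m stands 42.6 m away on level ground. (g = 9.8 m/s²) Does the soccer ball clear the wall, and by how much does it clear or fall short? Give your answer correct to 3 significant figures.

v_x = 29.1 cos 60.0° = 14.55 m/s; v_y0 = 29.1 sin 60.0° = 25.20 m/s.
Time to reach the wall: t = 42.6 / 14.55 = 2.928 s.
Height at that point: y = 25.20×2.928 − 4.900×2.928² = 31.78 m.
That is 31.78 − 21.2 = 10.6 m above the top of the wall, so the soccer ball clears it.

Yes — it clears the wall by 10.6 m.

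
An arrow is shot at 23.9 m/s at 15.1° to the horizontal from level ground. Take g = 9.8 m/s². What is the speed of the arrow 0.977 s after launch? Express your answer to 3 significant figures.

v_x = 23.9 cos 15.1° = 23.07 m/s (constant).
v_y(t) = 23.9 sin 15.1° − g t = 6.226 − 9.8 × 0.977 = -3.349 m/s.
Speed = √(v_x² + v_y²) = √(532.2 + 11.22) = 23.3 m/s.

23.3 m/s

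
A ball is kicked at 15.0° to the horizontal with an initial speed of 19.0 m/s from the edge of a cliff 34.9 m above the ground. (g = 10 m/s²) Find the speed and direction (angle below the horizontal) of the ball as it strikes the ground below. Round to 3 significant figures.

32.5 m/s at 55.7° below the horizontal

v_x = 19.0 cos 15.0° = 18.35 m/s (constant).
|v_y| at impact = √((4.918)² + 2×10×34.9) = 26.87 m/s.
Speed = √(18.35² + 26.87²) = 32.5 m/s; angle = arctan(26.87/18.35) = 55.7° below horizontal.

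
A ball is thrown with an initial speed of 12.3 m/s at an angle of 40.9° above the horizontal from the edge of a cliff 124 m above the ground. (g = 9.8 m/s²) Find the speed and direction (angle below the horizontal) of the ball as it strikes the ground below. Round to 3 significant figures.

v_x = 12.3 cos 40.9° = 9.297 m/s (constant).
|v_y| at impact = √((8.053)² + 2×9.8×124) = 49.95 m/s.
Speed = √(9.297² + 49.95²) = 50.8 m/s; angle = arctan(49.95/9.297) = 79.5° below horizontal.

50.8 m/s at 79.5° below the horizontal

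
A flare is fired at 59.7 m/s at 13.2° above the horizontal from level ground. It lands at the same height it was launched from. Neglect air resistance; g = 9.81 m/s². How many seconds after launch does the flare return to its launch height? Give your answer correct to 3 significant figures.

Vertical component: v_y = 59.7 sin 13.2° = 13.63 m/s.
For a projectile landing at launch height, time of flight is t = 2 v_y / g = 2 × 13.63 / 9.81 = 2.78 s.

2.78 s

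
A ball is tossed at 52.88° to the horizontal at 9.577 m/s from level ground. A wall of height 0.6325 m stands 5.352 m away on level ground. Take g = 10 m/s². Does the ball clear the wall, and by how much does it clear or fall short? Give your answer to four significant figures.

Yes — it clears the wall by 2.151 m.

v_x = 9.577 cos 52.88° = 5.7796 m/s; v_y0 = 9.577 sin 52.88° = 7.6364 m/s.
Time to reach the wall: t = 5.352 / 5.7796 = 0.92602 s.
Height at that point: y = 7.6364×0.92602 − 5.000×0.92602² = 2.7839 m.
That is 2.7839 − 0.6325 = 2.151 m above the top of the wall, so the ball clears it.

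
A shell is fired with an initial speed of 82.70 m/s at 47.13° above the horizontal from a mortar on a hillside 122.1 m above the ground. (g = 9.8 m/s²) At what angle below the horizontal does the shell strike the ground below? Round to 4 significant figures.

54.16°

v_x = 82.70 cos 47.13° = 56.264 m/s.
At impact |v_y| = √(v_y0² + 2 g h) = √(60.611² + 2×9.8×122.1) = 77.890 m/s.
Angle below horizontal = arctan(|v_y| / v_x) = arctan(77.890 / 56.264) = 54.16°.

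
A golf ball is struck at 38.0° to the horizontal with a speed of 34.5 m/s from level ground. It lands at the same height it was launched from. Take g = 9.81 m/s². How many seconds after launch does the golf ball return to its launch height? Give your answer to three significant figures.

4.33 s

Vertical component: v_y = 34.5 sin 38.0° = 21.24 m/s.
For a projectile landing at launch height, time of flight is t = 2 v_y / g = 2 × 21.24 / 9.81 = 4.33 s.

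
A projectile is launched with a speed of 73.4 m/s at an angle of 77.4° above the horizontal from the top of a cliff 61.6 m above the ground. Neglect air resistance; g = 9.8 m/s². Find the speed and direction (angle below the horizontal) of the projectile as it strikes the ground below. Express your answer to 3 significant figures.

v_x = 73.4 cos 77.4° = 16.01 m/s (constant).
|v_y| at impact = √((71.63)² + 2×9.8×61.6) = 79.61 m/s.
Speed = √(16.01² + 79.61²) = 81.2 m/s; angle = arctan(79.61/16.01) = 78.6° below horizontal.

81.2 m/s at 78.6° below the horizontal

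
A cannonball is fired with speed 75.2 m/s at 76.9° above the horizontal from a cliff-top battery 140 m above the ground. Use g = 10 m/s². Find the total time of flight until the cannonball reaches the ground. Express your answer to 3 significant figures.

Vertical component: v_y = 75.2 sin 76.9° = 73.24 m/s.
Taking up as positive with launch at y = 140 m, landing at y = 0: 0 = 140 + 73.24 t − ½(10) t².
Solving 5.000 t² − 73.24 t − 140 = 0 gives t = [73.24 + √(73.24² + 4·5.000·140)] / 10.00 = 16.4 s.

16.4 s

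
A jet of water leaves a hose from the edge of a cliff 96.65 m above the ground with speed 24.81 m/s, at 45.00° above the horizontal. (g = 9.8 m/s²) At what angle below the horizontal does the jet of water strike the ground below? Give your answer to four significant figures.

69.50°

v_x = 24.81 cos 45.00° = 17.543 m/s.
At impact |v_y| = √(v_y0² + 2 g h) = √(17.543² + 2×9.8×96.65) = 46.927 m/s.
Angle below horizontal = arctan(|v_y| / v_x) = arctan(46.927 / 17.543) = 69.50°.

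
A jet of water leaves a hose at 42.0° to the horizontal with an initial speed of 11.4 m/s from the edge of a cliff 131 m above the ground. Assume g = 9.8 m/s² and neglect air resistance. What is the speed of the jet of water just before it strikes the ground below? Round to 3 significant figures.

51.9 m/s

v_x = 11.4 cos 42.0° = 8.472 m/s is unchanged throughout.
For the vertical component, v_y² = v_y0² + 2 g h = (7.628)² + 2×9.8×131 = 2626, so |v_y| = 51.24 m/s.
Impact speed = √(v_x² + v_y²) = √(71.77 + 2626) = 51.9 m/s.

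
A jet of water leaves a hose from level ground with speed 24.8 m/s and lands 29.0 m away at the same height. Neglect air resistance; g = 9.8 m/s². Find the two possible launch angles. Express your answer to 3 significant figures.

13.8° and 76.2°

Level-ground range: R = v₀² sin(2θ)/g ⇒ sin 2θ = R g / v₀² = 29.0×9.8/24.8² = 0.4621.
2θ = arcsin(0.4621) = 27.52° or 180° − 27.52° = 152.48°.
So θ = 13.8° or θ = 76.2°.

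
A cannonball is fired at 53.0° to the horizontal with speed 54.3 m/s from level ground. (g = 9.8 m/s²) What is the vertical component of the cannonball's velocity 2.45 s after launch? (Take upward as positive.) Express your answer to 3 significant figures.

Initial vertical component: v_y0 = 54.3 sin 53.0° = 43.37 m/s.
v_y(t) = v_y0 − g t = 43.37 − 9.8 × 2.45 = 19.4 m/s.

19.4 m/s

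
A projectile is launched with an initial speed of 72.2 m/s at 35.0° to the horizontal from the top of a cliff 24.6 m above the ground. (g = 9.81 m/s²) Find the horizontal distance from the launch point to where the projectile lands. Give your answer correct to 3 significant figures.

532 m

Components: v_x = 72.2 cos 35.0° = 59.14 m/s, v_y = 72.2 sin 35.0° = 41.41 m/s.
Vertical: 0 = 24.6 + 41.41 t − ½(9.81) t² ⇒ 4.905 t² − 41.41 t − 24.6 = 0.
t = [41.41 + √(1715 + 482.7)] / 9.810 = 9.000 s.
Horizontal: R = v_x · t = 59.14 × 9.000 = 532 m.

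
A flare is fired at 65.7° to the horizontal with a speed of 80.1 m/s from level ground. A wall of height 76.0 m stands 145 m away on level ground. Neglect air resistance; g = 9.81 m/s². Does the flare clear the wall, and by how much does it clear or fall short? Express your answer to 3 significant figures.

v_x = 80.1 cos 65.7° = 32.96 m/s; v_y0 = 80.1 sin 65.7° = 73.00 m/s.
Time to reach the wall: t = 145 / 32.96 = 4.399 s.
Height at that point: y = 73.00×4.399 − 4.905×4.399² = 226.2 m.
That is 226.2 − 76.0 = 150 m above the top of the wall, so the flare clears it.

Yes — it clears the wall by 150 m.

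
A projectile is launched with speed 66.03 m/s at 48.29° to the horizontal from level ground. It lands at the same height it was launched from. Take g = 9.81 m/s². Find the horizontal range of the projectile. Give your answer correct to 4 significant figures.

441.5 m

Components: v_x = 66.03 cos 48.29° = 43.934 m/s, v_y = 66.03 sin 48.29° = 49.293 m/s.
Time of flight (same landing height): t = 2 v_y / g = 2 × 49.293 / 9.81 = 10.050 s.
Range: R = v_x · t = 43.934 × 10.050 = 441.5 m.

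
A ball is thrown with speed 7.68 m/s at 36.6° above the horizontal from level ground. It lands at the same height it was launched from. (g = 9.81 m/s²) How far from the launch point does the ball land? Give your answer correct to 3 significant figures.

5.76 m

For level ground, R = v₀² sin(2θ) / g.
sin(2 × 36.6°) = sin 73.20° = 0.9573.
R = (7.68)² × 0.9573 / 9.81 = 5.76 m.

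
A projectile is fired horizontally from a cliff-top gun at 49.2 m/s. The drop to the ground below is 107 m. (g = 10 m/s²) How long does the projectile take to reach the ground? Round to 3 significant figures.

The horizontal speed doesn't affect the fall. With v_y0 = 0, h = ½ g t².
t = √(2 × 107 / 10) = √21.40 = 4.63 s.

4.63 s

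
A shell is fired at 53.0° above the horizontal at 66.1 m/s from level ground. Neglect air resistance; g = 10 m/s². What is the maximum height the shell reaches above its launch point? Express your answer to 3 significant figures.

139 m

Vertical component of launch velocity: v_y = 66.1 sin 53.0° = 52.79 m/s.
At the highest point the vertical velocity is zero, so v_y² = 2 g h_max.
h_max = (52.79)² / (2 × 10) = 2787 / 20.00 = 139 m.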